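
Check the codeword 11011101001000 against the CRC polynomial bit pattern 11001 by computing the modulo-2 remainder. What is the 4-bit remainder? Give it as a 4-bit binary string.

Modulo-2 division of 11011101001000 by 11001:
  pos 0: 11011 XOR 11001 = 00010
  pos 3: 10101 XOR 11001 = 01100
  pos 4: 11000 XOR 11001 = 00001
  pos 8: 10100 XOR 11001 = 01101
  pos 9: 11010 XOR 11001 = 00011
Remainder = 0011 (nonzero — an error is detected).

0011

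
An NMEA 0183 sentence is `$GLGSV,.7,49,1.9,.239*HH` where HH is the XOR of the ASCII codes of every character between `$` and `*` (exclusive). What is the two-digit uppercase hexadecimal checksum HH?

6D

XOR the ASCII codes of the payload characters:
  'G' = 0x47 → acc = 0x47
  'L' = 0x4C → acc = 0x0B
  'G' = 0x47 → acc = 0x4C
  'S' = 0x53 → acc = 0x1F
  'V' = 0x56 → acc = 0x49
  ',' = 0x2C → acc = 0x65
  '.' = 0x2E → acc = 0x4B
  '7' = 0x37 → acc = 0x7C
  ',' = 0x2C → acc = 0x50
  '4' = 0x34 → acc = 0x64
  '9' = 0x39 → acc = 0x5D
  ',' = 0x2C → acc = 0x71
  '1' = 0x31 → acc = 0x40
  '.' = 0x2E → acc = 0x6E
  '9' = 0x39 → acc = 0x57
  ',' = 0x2C → acc = 0x7B
  '.' = 0x2E → acc = 0x55
  '2' = 0x32 → acc = 0x67
  '3' = 0x33 → acc = 0x54
  '9' = 0x39 → acc = 0x6D
Checksum = 0x6D.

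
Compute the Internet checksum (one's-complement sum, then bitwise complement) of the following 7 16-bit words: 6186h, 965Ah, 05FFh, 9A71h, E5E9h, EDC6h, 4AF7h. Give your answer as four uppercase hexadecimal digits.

One's-complement addition (fold any carry out of bit 15 back into bit 0):
  0x6186 + 0x965A = 0x0F7E0
  0xF7E0 + 0x05FF = 0x0FDDF
  0xFDDF + 0x9A71 = 0x19850 → wrap carry → 0x9851
  0x9851 + 0xE5E9 = 0x17E3A → wrap carry → 0x7E3B
  0x7E3B + 0xEDC6 = 0x16C01 → wrap carry → 0x6C02
  0x6C02 + 0x4AF7 = 0x0B6F9
One's-complement sum = 0xB6F9.
Checksum = ~0xB6F9 & 0xFFFF = 0x4906.

4906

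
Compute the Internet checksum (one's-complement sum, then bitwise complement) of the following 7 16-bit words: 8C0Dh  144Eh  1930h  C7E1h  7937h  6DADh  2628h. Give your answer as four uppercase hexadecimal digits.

One's-complement addition (fold any carry out of bit 15 back into bit 0):
  0x8C0D + 0x144E = 0x0A05B
  0xA05B + 0x1930 = 0x0B98B
  0xB98B + 0xC7E1 = 0x1816C → wrap carry → 0x816D
  0x816D + 0x7937 = 0x0FAA4
  0xFAA4 + 0x6DAD = 0x16851 → wrap carry → 0x6852
  0x6852 + 0x2628 = 0x08E7A
One's-complement sum = 0x8E7A.
Checksum = ~0x8E7A & 0xFFFF = 0x7185.

7185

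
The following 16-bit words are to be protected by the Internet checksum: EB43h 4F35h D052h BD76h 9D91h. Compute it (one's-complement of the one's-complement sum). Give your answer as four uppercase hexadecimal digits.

One's-complement addition (fold any carry out of bit 15 back into bit 0):
  0xEB43 + 0x4F35 = 0x13A78 → wrap carry → 0x3A79
  0x3A79 + 0xD052 = 0x10ACB → wrap carry → 0x0ACC
  0x0ACC + 0xBD76 = 0x0C842
  0xC842 + 0x9D91 = 0x165D3 → wrap carry → 0x65D4
One's-complement sum = 0x65D4.
Checksum = ~0x65D4 & 0xFFFF = 0x9A2B.

9A2B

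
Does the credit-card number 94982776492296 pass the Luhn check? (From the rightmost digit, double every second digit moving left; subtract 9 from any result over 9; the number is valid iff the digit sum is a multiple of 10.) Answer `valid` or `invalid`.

valid

From the right, keep odd positions and double even positions (subtract 9 from any doubled value over 9):
  doubled (positions 2,4,...): 9 4 8 5 4 9 9 → sum 48
  kept (positions 1,3,...): 6 2 9 6 7 8 4 → sum 42
Total = 90.
90 mod 10 = 0, so the number is valid.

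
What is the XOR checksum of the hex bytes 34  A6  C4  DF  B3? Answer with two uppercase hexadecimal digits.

XOR the bytes together:
  start with 0x34
  0x34 ⊕ 0xA6 = 0x92
  0x92 ⊕ 0xC4 = 0x56
  0x56 ⊕ 0xDF = 0x89
  0x89 ⊕ 0xB3 = 0x3A

3A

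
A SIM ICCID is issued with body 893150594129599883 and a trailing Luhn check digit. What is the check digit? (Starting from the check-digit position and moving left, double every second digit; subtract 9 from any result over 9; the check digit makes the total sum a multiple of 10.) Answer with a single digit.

8

Partial digits right→left: 3 8 8 9 9 5 9 2 1 4 9 5 0 5 1 3 9 8
Double every second digit counting from the check-digit position (so the 1st, 3rd, 5th, ... of the partial from the right).
  doubled (with −9 where >9): 6 7 9 9 2 9 0 2 9 → sum 53
  kept as-is: 8 9 5 2 4 5 5 3 8 → sum 49
Total = 53 + 49 = 102.
Check digit = (10 − (102 mod 10)) mod 10 = 8.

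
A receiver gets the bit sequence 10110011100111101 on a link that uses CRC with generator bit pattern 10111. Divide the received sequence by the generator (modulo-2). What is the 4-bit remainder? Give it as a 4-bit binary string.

0100

Modulo-2 division of 10110011100111101 by 10111:
  pos 0: 10110 XOR 10111 = 00001
  pos 4: 10111 XOR 10111 = 00000
  pos 11: 11110 XOR 10111 = 01001
  pos 12: 10011 XOR 10111 = 00100
Remainder = 0100 (nonzero — an error is detected).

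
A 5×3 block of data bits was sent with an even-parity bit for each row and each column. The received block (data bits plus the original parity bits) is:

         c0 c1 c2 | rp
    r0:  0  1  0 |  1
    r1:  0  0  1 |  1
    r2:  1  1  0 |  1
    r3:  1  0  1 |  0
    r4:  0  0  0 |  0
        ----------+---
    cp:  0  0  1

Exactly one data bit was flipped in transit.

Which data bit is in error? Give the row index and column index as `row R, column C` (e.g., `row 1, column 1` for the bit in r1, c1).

Recompute each row's even parity and compare to rp:
  r0: data parity 1, sent rp 1 → ok
  r1: data parity 1, sent rp 1 → ok
  r2: data parity 0, sent rp 1 → mismatch
  r3: data parity 0, sent rp 0 → ok
  r4: data parity 0, sent rp 0 → ok
Recompute each column's even parity and compare to cp:
  c0: data parity 0, sent cp 0 → ok
  c1: data parity 0, sent cp 0 → ok
  c2: data parity 0, sent cp 1 → mismatch
Exactly one row (r2) and one column (c2) fail → the flipped bit is at their intersection.

row 2, column 2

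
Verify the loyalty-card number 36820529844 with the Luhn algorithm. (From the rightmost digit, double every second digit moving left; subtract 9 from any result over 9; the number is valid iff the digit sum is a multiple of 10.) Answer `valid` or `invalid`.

From the right, keep odd positions and double even positions (subtract 9 from any doubled value over 9):
  doubled (positions 2,4,...): 8 9 1 4 3 → sum 25
  kept (positions 1,3,...): 4 8 2 0 8 3 → sum 25
Total = 50.
50 mod 10 = 0, so the number is valid.

valid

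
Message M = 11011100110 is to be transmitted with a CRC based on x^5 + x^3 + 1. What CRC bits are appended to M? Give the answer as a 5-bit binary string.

11000

Append 5 zeros: 1101110011000000. Divide by 101001 (XOR where the leading bit is 1):
  pos 0: 110111 XOR 101001 = 011110
  pos 1: 111100 XOR 101001 = 010101
  pos 2: 101010 XOR 101001 = 000011
  pos 6: 111100 XOR 101001 = 010101
  pos 7: 101010 XOR 101001 = 000011
Remainder (last 5 bits) = 11000. This is the CRC / FCS.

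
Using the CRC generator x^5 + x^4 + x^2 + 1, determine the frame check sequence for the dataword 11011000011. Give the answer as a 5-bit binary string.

00011

Append 5 zeros: 1101100001100000. Divide by 110101 (XOR where the leading bit is 1):
  pos 0: 110110 XOR 110101 = 000011
  pos 4: 110001 XOR 110101 = 000100
  pos 7: 100100 XOR 110101 = 010001
  pos 8: 100010 XOR 110101 = 010111
  pos 9: 101110 XOR 110101 = 011011
  pos 10: 110110 XOR 110101 = 000011
Remainder (last 5 bits) = 00011. This is the CRC / FCS.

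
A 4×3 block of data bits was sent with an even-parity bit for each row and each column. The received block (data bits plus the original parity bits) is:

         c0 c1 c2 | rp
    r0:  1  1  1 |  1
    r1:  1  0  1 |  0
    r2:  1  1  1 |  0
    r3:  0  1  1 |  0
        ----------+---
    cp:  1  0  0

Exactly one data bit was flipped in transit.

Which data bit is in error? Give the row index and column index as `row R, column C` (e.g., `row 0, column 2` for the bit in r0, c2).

row 2, column 1

Recompute each row's even parity and compare to rp:
  r0: data parity 1, sent rp 1 → ok
  r1: data parity 0, sent rp 0 → ok
  r2: data parity 1, sent rp 0 → mismatch
  r3: data parity 0, sent rp 0 → ok
Recompute each column's even parity and compare to cp:
  c0: data parity 1, sent cp 1 → ok
  c1: data parity 1, sent cp 0 → mismatch
  c2: data parity 0, sent cp 0 → ok
Exactly one row (r2) and one column (c1) fail → the flipped bit is at their intersection.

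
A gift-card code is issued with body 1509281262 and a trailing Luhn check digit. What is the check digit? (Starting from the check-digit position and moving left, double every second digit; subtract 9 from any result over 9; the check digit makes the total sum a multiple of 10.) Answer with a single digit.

5

Partial digits right→left: 2 6 2 1 8 2 9 0 5 1
Double every second digit counting from the check-digit position (so the 1st, 3rd, 5th, ... of the partial from the right).
  doubled (with −9 where >9): 4 4 7 9 1 → sum 25
  kept as-is: 6 1 2 0 1 → sum 10
Total = 25 + 10 = 35.
Check digit = (10 − (35 mod 10)) mod 10 = 5.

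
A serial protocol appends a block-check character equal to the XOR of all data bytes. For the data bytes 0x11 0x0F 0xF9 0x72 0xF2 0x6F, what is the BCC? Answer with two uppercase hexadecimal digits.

08

XOR the bytes together:
  start with 0x11
  0x11 ⊕ 0x0F = 0x1E
  0x1E ⊕ 0xF9 = 0xE7
  0xE7 ⊕ 0x72 = 0x95
  0x95 ⊕ 0xF2 = 0x67
  0x67 ⊕ 0x6F = 0x08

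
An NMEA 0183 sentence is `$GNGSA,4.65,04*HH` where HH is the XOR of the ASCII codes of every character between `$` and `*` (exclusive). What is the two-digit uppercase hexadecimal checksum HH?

41

XOR the ASCII codes of the payload characters:
  'G' = 0x47 → acc = 0x47
  'N' = 0x4E → acc = 0x09
  'G' = 0x47 → acc = 0x4E
  'S' = 0x53 → acc = 0x1D
  'A' = 0x41 → acc = 0x5C
  ',' = 0x2C → acc = 0x70
  '4' = 0x34 → acc = 0x44
  '.' = 0x2E → acc = 0x6A
  '6' = 0x36 → acc = 0x5C
  '5' = 0x35 → acc = 0x69
  ',' = 0x2C → acc = 0x45
  '0' = 0x30 → acc = 0x75
  '4' = 0x34 → acc = 0x41
Checksum = 0x41.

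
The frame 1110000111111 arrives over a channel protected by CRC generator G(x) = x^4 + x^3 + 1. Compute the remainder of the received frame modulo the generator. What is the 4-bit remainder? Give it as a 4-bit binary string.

1001

Modulo-2 division of 1110000111111 by 11001:
  pos 0: 11100 XOR 11001 = 00101
  pos 2: 10100 XOR 11001 = 01101
  pos 3: 11011 XOR 11001 = 00010
  pos 6: 10111 XOR 11001 = 01110
  pos 7: 11101 XOR 11001 = 00100
Remainder = 1001 (nonzero — an error is detected).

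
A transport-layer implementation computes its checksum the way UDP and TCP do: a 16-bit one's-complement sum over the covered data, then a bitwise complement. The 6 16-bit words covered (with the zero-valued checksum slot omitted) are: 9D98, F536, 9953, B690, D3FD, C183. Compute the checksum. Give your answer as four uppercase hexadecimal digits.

87CA

One's-complement addition (fold any carry out of bit 15 back into bit 0):
  0x9D98 + 0xF536 = 0x192CE → wrap carry → 0x92CF
  0x92CF + 0x9953 = 0x12C22 → wrap carry → 0x2C23
  0x2C23 + 0xB690 = 0x0E2B3
  0xE2B3 + 0xD3FD = 0x1B6B0 → wrap carry → 0xB6B1
  0xB6B1 + 0xC183 = 0x17834 → wrap carry → 0x7835
One's-complement sum = 0x7835.
Checksum = ~0x7835 & 0xFFFF = 0x87CA.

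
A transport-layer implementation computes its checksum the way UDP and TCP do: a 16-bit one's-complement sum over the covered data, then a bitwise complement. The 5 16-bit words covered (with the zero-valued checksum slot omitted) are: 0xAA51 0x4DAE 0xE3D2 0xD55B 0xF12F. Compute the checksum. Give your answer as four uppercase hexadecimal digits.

One's-complement addition (fold any carry out of bit 15 back into bit 0):
  0xAA51 + 0x4DAE = 0x0F7FF
  0xF7FF + 0xE3D2 = 0x1DBD1 → wrap carry → 0xDBD2
  0xDBD2 + 0xD55B = 0x1B12D → wrap carry → 0xB12E
  0xB12E + 0xF12F = 0x1A25D → wrap carry → 0xA25E
One's-complement sum = 0xA25E.
Checksum = ~0xA25E & 0xFFFF = 0x5DA1.

5DA1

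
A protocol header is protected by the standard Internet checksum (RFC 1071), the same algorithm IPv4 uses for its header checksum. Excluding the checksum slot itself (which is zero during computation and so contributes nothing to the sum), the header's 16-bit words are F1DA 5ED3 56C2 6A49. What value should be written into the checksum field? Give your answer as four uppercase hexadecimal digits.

One's-complement addition (fold any carry out of bit 15 back into bit 0):
  0xF1DA + 0x5ED3 = 0x150AD → wrap carry → 0x50AE
  0x50AE + 0x56C2 = 0x0A770
  0xA770 + 0x6A49 = 0x111B9 → wrap carry → 0x11BA
One's-complement sum = 0x11BA.
Checksum = ~0x11BA & 0xFFFF = 0xEE45.

EE45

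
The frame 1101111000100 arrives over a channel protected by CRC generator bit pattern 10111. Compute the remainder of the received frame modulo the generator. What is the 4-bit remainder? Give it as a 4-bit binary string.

Modulo-2 division of 1101111000100 by 10111:
  pos 0: 11011 XOR 10111 = 01100
  pos 1: 11001 XOR 10111 = 01110
  pos 2: 11101 XOR 10111 = 01010
  pos 3: 10100 XOR 10111 = 00011
  pos 6: 11001 XOR 10111 = 01110
  pos 7: 11100 XOR 10111 = 01011
  pos 8: 10110 XOR 10111 = 00001
Remainder = 0001 (nonzero — an error is detected).

0001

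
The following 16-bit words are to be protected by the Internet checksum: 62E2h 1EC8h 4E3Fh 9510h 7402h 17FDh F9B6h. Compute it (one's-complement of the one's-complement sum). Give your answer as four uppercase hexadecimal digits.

One's-complement addition (fold any carry out of bit 15 back into bit 0):
  0x62E2 + 0x1EC8 = 0x081AA
  0x81AA + 0x4E3F = 0x0CFE9
  0xCFE9 + 0x9510 = 0x164F9 → wrap carry → 0x64FA
  0x64FA + 0x7402 = 0x0D8FC
  0xD8FC + 0x17FD = 0x0F0F9
  0xF0F9 + 0xF9B6 = 0x1EAAF → wrap carry → 0xEAB0
One's-complement sum = 0xEAB0.
Checksum = ~0xEAB0 & 0xFFFF = 0x154F.

154F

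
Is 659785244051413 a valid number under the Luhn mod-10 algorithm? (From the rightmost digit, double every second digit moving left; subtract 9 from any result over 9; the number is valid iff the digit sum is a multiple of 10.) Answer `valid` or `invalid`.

valid

From the right, keep odd positions and double even positions (subtract 9 from any doubled value over 9):
  doubled (positions 2,4,...): 2 2 0 8 1 5 1 → sum 19
  kept (positions 1,3,...): 3 4 5 4 2 8 9 6 → sum 41
Total = 60.
60 mod 10 = 0, so the number is valid.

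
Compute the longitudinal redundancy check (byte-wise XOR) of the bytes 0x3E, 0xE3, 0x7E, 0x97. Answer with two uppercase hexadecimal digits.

34

XOR the bytes together:
  start with 0x3E
  0x3E ⊕ 0xE3 = 0xDD
  0xDD ⊕ 0x7E = 0xA3
  0xA3 ⊕ 0x97 = 0x34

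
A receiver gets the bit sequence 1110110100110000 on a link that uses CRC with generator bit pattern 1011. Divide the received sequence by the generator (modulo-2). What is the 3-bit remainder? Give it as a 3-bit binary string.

000

Modulo-2 division of 1110110100110000 by 1011:
  pos 0: 1110 XOR 1011 = 0101
  pos 1: 1011 XOR 1011 = 0000
  pos 5: 1010 XOR 1011 = 0001
  pos 8: 1011 XOR 1011 = 0000
Remainder = 000 (zero — the frame passes the CRC check).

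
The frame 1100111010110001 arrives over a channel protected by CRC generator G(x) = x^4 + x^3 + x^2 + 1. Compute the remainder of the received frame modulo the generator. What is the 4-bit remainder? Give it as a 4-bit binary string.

1000

Modulo-2 division of 1100111010110001 by 11101:
  pos 0: 11001 XOR 11101 = 00100
  pos 2: 10011 XOR 11101 = 01110
  pos 3: 11100 XOR 11101 = 00001
  pos 7: 11011 XOR 11101 = 00110
  pos 9: 11000 XOR 11101 = 00101
  pos 11: 10101 XOR 11101 = 01000
Remainder = 1000 (nonzero — an error is detected).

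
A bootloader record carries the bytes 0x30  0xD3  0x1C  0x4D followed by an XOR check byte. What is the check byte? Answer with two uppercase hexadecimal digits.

XOR the bytes together:
  start with 0x30
  0x30 ⊕ 0xD3 = 0xE3
  0xE3 ⊕ 0x1C = 0xFF
  0xFF ⊕ 0x4D = 0xB2

B2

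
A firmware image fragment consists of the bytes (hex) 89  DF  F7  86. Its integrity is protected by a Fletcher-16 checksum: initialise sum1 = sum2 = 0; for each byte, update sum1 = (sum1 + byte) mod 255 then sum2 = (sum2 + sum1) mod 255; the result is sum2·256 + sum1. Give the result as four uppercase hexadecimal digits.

Running sums (mod 255):
  after byte 0 (89): sum1=137, sum2=137
  after byte 1 (DF): sum1=105, sum2=242
  after byte 2 (F7): sum1=97, sum2=84
  after byte 3 (86): sum1=231, sum2=60
Checksum = sum2·256 + sum1 = 60·256 + 231 = 15591 = 0x3CE7.

3CE7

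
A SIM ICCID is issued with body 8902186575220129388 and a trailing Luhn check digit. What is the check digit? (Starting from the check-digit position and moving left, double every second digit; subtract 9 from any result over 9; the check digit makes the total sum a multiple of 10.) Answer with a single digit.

Partial digits right→left: 8 8 3 9 2 1 0 2 2 5 7 5 6 8 1 2 0 9 8
Double every second digit counting from the check-digit position (so the 1st, 3rd, 5th, ... of the partial from the right).
  doubled (with −9 where >9): 7 6 4 0 4 5 3 2 0 7 → sum 38
  kept as-is: 8 9 1 2 5 5 8 2 9 → sum 49
Total = 38 + 49 = 87.
Check digit = (10 − (87 mod 10)) mod 10 = 3.

3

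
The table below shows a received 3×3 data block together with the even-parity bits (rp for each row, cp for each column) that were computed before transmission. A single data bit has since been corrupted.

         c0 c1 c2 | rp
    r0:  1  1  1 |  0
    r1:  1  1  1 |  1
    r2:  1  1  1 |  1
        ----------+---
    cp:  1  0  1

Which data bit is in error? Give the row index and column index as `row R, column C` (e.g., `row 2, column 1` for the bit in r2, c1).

Recompute each row's even parity and compare to rp:
  r0: data parity 1, sent rp 0 → mismatch
  r1: data parity 1, sent rp 1 → ok
  r2: data parity 1, sent rp 1 → ok
Recompute each column's even parity and compare to cp:
  c0: data parity 1, sent cp 1 → ok
  c1: data parity 1, sent cp 0 → mismatch
  c2: data parity 1, sent cp 1 → ok
Exactly one row (r0) and one column (c1) fail → the flipped bit is at their intersection.

row 0, column 1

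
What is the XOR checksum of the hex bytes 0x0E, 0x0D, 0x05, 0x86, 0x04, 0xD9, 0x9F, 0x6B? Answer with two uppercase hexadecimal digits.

A9

XOR the bytes together:
  start with 0x0E
  0x0E ⊕ 0x0D = 0x03
  0x03 ⊕ 0x05 = 0x06
  0x06 ⊕ 0x86 = 0x80
  0x80 ⊕ 0x04 = 0x84
  0x84 ⊕ 0xD9 = 0x5D
  0x5D ⊕ 0x9F = 0xC2
  0xC2 ⊕ 0x6B = 0xA9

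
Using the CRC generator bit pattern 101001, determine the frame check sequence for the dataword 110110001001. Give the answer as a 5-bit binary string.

Append 5 zeros: 11011000100100000. Divide by 101001 (XOR where the leading bit is 1):
  pos 0: 110110 XOR 101001 = 011111
  pos 1: 111110 XOR 101001 = 010111
  pos 2: 101110 XOR 101001 = 000111
  pos 5: 111100 XOR 101001 = 010101
  pos 6: 101011 XOR 101001 = 000010
  pos 10: 100000 XOR 101001 = 001001
Remainder (last 5 bits) = 10010. This is the CRC / FCS.

10010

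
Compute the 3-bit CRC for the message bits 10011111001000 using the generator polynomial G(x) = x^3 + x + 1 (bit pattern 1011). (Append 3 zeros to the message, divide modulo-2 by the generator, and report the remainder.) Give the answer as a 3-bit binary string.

Append 3 zeros: 10011111001000000. Divide by 1011 (XOR where the leading bit is 1):
  pos 0: 1001 XOR 1011 = 0010
  pos 2: 1011 XOR 1011 = 0000
  pos 6: 1100 XOR 1011 = 0111
  pos 7: 1111 XOR 1011 = 0100
  pos 8: 1000 XOR 1011 = 0011
  pos 10: 1100 XOR 1011 = 0111
  pos 11: 1110 XOR 1011 = 0101
  pos 12: 1010 XOR 1011 = 0001
Remainder (last 3 bits) = 010. This is the CRC / FCS.

010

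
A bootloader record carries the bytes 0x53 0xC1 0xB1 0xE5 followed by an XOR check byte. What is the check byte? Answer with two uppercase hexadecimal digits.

C6

XOR the bytes together:
  start with 0x53
  0x53 ⊕ 0xC1 = 0x92
  0x92 ⊕ 0xB1 = 0x23
  0x23 ⊕ 0xE5 = 0xC6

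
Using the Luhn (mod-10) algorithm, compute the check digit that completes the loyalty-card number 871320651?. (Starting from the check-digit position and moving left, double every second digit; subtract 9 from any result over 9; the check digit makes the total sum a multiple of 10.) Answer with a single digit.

7

Partial digits right→left: 1 5 6 0 2 3 1 7 8
Double every second digit counting from the check-digit position (so the 1st, 3rd, 5th, ... of the partial from the right).
  doubled (with −9 where >9): 2 3 4 2 7 → sum 18
  kept as-is: 5 0 3 7 → sum 15
Total = 18 + 15 = 33.
Check digit = (10 − (33 mod 10)) mod 10 = 7.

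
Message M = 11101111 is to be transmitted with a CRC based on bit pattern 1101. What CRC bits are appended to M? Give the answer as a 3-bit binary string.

100

Append 3 zeros: 11101111000. Divide by 1101 (XOR where the leading bit is 1):
  pos 0: 1110 XOR 1101 = 0011
  pos 2: 1111 XOR 1101 = 0010
  pos 4: 1011 XOR 1101 = 0110
  pos 5: 1100 XOR 1101 = 0001
Remainder (last 3 bits) = 100. This is the CRC / FCS.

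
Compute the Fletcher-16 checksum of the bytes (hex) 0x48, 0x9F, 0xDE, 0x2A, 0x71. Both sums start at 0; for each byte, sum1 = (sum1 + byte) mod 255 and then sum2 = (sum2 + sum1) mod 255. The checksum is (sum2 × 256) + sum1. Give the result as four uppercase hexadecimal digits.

4A62

Running sums (mod 255):
  after byte 0 (0x48): sum1=72, sum2=72
  after byte 1 (0x9F): sum1=231, sum2=48
  after byte 2 (0xDE): sum1=198, sum2=246
  after byte 3 (0x2A): sum1=240, sum2=231
  after byte 4 (0x71): sum1=98, sum2=74
Checksum = sum2·256 + sum1 = 74·256 + 98 = 19042 = 0x4A62.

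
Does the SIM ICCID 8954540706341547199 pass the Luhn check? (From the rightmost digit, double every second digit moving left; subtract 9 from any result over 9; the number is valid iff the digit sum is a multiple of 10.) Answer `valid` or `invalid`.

invalid

From the right, keep odd positions and double even positions (subtract 9 from any doubled value over 9):
  doubled (positions 2,4,...): 9 5 1 8 3 5 8 8 9 → sum 56
  kept (positions 1,3,...): 9 1 4 1 3 0 0 5 5 8 → sum 36
Total = 92.
92 mod 10 = 2, so the number is invalid.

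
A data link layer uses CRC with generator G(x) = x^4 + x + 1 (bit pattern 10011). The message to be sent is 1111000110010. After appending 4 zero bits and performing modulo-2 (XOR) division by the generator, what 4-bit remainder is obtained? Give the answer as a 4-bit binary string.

1110

Append 4 zeros: 11110001100100000. Divide by 10011 (XOR where the leading bit is 1):
  pos 0: 11110 XOR 10011 = 01101
  pos 1: 11010 XOR 10011 = 01001
  pos 2: 10010 XOR 10011 = 00001
  pos 6: 11100 XOR 10011 = 01111
  pos 7: 11111 XOR 10011 = 01100
  pos 8: 11000 XOR 10011 = 01011
  pos 9: 10110 XOR 10011 = 00101
  pos 11: 10100 XOR 10011 = 00111
Remainder (last 4 bits) = 1110. This is the CRC / FCS.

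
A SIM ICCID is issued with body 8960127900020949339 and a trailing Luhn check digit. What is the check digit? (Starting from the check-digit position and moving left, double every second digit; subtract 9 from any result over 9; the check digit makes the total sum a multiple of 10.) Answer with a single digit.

Partial digits right→left: 9 3 3 9 4 9 0 2 0 0 0 9 7 2 1 0 6 9 8
Double every second digit counting from the check-digit position (so the 1st, 3rd, 5th, ... of the partial from the right).
  doubled (with −9 where >9): 9 6 8 0 0 0 5 2 3 7 → sum 40
  kept as-is: 3 9 9 2 0 9 2 0 9 → sum 43
Total = 40 + 43 = 83.
Check digit = (10 − (83 mod 10)) mod 10 = 7.

7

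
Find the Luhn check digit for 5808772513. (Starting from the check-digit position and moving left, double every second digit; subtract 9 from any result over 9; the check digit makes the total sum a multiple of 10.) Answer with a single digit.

Partial digits right→left: 3 1 5 2 7 7 8 0 8 5
Double every second digit counting from the check-digit position (so the 1st, 3rd, 5th, ... of the partial from the right).
  doubled (with −9 where >9): 6 1 5 7 7 → sum 26
  kept as-is: 1 2 7 0 5 → sum 15
Total = 26 + 15 = 41.
Check digit = (10 − (41 mod 10)) mod 10 = 9.

9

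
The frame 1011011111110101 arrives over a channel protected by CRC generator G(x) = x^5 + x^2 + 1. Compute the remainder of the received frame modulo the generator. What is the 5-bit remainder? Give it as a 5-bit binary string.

00101

Modulo-2 division of 1011011111110101 by 100101:
  pos 0: 101101 XOR 100101 = 001000
  pos 2: 100011 XOR 100101 = 000110
  pos 5: 110111 XOR 100101 = 010010
  pos 6: 100101 XOR 100101 = 000000
Remainder = 00101 (nonzero — an error is detected).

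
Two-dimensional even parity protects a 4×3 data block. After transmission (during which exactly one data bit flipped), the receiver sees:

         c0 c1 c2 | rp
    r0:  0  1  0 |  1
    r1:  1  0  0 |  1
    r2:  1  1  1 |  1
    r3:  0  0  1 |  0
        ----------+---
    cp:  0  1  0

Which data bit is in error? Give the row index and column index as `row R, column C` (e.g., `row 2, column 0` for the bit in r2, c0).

row 3, column 1

Recompute each row's even parity and compare to rp:
  r0: data parity 1, sent rp 1 → ok
  r1: data parity 1, sent rp 1 → ok
  r2: data parity 1, sent rp 1 → ok
  r3: data parity 1, sent rp 0 → mismatch
Recompute each column's even parity and compare to cp:
  c0: data parity 0, sent cp 0 → ok
  c1: data parity 0, sent cp 1 → mismatch
  c2: data parity 0, sent cp 0 → ok
Exactly one row (r3) and one column (c1) fail → the flipped bit is at their intersection.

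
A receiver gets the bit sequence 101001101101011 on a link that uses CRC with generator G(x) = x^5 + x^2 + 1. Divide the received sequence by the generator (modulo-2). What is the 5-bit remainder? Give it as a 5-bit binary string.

00000

Modulo-2 division of 101001101101011 by 100101:
  pos 0: 101001 XOR 100101 = 001100
  pos 2: 110010 XOR 100101 = 010111
  pos 3: 101111 XOR 100101 = 001010
  pos 5: 101010 XOR 100101 = 001111
  pos 7: 111110 XOR 100101 = 011011
  pos 8: 110111 XOR 100101 = 010010
  pos 9: 100101 XOR 100101 = 000000
Remainder = 00000 (zero — the frame passes the CRC check).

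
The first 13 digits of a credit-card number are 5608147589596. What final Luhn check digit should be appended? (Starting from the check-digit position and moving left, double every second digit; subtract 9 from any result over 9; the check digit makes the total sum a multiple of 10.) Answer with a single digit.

0

Partial digits right→left: 6 9 5 9 8 5 7 4 1 8 0 6 5
Double every second digit counting from the check-digit position (so the 1st, 3rd, 5th, ... of the partial from the right).
  doubled (with −9 where >9): 3 1 7 5 2 0 1 → sum 19
  kept as-is: 9 9 5 4 8 6 → sum 41
Total = 19 + 41 = 60.
Check digit = (10 − (60 mod 10)) mod 10 = 0.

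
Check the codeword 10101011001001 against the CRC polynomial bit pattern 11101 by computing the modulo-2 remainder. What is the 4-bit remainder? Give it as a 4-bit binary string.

0001

Modulo-2 division of 10101011001001 by 11101:
  pos 0: 10101 XOR 11101 = 01000
  pos 1: 10000 XOR 11101 = 01101
  pos 2: 11011 XOR 11101 = 00110
  pos 4: 11010 XOR 11101 = 00111
  pos 6: 11101 XOR 11101 = 00000
Remainder = 0001 (nonzero — an error is detected).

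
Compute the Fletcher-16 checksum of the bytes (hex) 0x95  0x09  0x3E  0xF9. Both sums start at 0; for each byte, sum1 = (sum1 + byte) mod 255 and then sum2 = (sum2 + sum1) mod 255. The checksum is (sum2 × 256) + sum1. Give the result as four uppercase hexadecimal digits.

E7D6

Running sums (mod 255):
  after byte 0 (0x95): sum1=149, sum2=149
  after byte 1 (0x09): sum1=158, sum2=52
  after byte 2 (0x3E): sum1=220, sum2=17
  after byte 3 (0xF9): sum1=214, sum2=231
Checksum = sum2·256 + sum1 = 231·256 + 214 = 59350 = 0xE7D6.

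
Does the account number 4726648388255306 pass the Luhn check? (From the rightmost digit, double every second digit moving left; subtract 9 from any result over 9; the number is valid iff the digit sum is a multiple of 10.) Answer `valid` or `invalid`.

invalid

From the right, keep odd positions and double even positions (subtract 9 from any doubled value over 9):
  doubled (positions 2,4,...): 0 1 4 7 7 3 4 8 → sum 34
  kept (positions 1,3,...): 6 3 5 8 3 4 6 7 → sum 42
Total = 76.
76 mod 10 = 6, so the number is invalid.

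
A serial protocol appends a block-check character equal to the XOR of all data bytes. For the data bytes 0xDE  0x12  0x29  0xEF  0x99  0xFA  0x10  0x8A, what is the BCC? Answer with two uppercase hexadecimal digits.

XOR the bytes together:
  start with 0xDE
  0xDE ⊕ 0x12 = 0xCC
  0xCC ⊕ 0x29 = 0xE5
  0xE5 ⊕ 0xEF = 0x0A
  0x0A ⊕ 0x99 = 0x93
  0x93 ⊕ 0xFA = 0x69
  0x69 ⊕ 0x10 = 0x79
  0x79 ⊕ 0x8A = 0xF3

F3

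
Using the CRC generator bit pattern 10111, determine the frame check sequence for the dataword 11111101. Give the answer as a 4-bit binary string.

Append 4 zeros: 111111010000. Divide by 10111 (XOR where the leading bit is 1):
  pos 0: 11111 XOR 10111 = 01000
  pos 1: 10001 XOR 10111 = 00110
  pos 3: 11001 XOR 10111 = 01110
  pos 4: 11100 XOR 10111 = 01011
  pos 5: 10110 XOR 10111 = 00001
Remainder (last 4 bits) = 0100. This is the CRC / FCS.

0100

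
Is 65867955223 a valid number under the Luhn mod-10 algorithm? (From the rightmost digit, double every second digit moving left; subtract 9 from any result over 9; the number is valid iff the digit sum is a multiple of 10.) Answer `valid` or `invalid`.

invalid

From the right, keep odd positions and double even positions (subtract 9 from any doubled value over 9):
  doubled (positions 2,4,...): 4 1 9 3 1 → sum 18
  kept (positions 1,3,...): 3 2 5 7 8 6 → sum 31
Total = 49.
49 mod 10 = 9, so the number is invalid.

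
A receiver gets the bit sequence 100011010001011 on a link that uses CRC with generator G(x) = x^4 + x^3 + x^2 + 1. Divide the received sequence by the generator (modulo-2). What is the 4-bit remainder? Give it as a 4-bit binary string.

Modulo-2 division of 100011010001011 by 11101:
  pos 0: 10001 XOR 11101 = 01100
  pos 1: 11001 XOR 11101 = 00100
  pos 3: 10001 XOR 11101 = 01100
  pos 4: 11000 XOR 11101 = 00101
  pos 6: 10100 XOR 11101 = 01001
  pos 7: 10011 XOR 11101 = 01110
  pos 8: 11100 XOR 11101 = 00001
Remainder = 0111 (nonzero — an error is detected).

0111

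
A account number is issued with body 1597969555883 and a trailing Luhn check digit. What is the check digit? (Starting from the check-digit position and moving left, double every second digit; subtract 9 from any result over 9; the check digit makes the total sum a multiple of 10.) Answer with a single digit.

Partial digits right→left: 3 8 8 5 5 5 9 6 9 7 9 5 1
Double every second digit counting from the check-digit position (so the 1st, 3rd, 5th, ... of the partial from the right).
  doubled (with −9 where >9): 6 7 1 9 9 9 2 → sum 43
  kept as-is: 8 5 5 6 7 5 → sum 36
Total = 43 + 36 = 79.
Check digit = (10 − (79 mod 10)) mod 10 = 1.

1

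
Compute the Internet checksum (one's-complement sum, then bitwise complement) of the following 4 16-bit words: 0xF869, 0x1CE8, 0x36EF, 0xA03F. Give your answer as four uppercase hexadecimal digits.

One's-complement addition (fold any carry out of bit 15 back into bit 0):
  0xF869 + 0x1CE8 = 0x11551 → wrap carry → 0x1552
  0x1552 + 0x36EF = 0x04C41
  0x4C41 + 0xA03F = 0x0EC80
One's-complement sum = 0xEC80.
Checksum = ~0xEC80 & 0xFFFF = 0x137F.

137F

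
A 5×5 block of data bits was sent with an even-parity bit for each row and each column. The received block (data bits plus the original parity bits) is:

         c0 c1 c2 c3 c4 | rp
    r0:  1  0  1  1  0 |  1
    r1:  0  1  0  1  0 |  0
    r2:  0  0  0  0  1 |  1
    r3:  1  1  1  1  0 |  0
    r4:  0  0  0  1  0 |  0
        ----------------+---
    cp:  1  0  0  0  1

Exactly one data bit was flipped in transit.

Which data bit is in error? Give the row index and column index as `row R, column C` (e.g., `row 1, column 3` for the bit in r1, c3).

row 4, column 0

Recompute each row's even parity and compare to rp:
  r0: data parity 1, sent rp 1 → ok
  r1: data parity 0, sent rp 0 → ok
  r2: data parity 1, sent rp 1 → ok
  r3: data parity 0, sent rp 0 → ok
  r4: data parity 1, sent rp 0 → mismatch
Recompute each column's even parity and compare to cp:
  c0: data parity 0, sent cp 1 → mismatch
  c1: data parity 0, sent cp 0 → ok
  c2: data parity 0, sent cp 0 → ok
  c3: data parity 0, sent cp 0 → ok
  c4: data parity 1, sent cp 1 → ok
Exactly one row (r4) and one column (c0) fail → the flipped bit is at their intersection.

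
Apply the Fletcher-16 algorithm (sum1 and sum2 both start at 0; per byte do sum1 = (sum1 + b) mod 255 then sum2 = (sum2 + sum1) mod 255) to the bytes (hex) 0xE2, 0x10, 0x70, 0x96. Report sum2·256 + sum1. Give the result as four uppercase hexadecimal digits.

33F9

Running sums (mod 255):
  after byte 0 (0xE2): sum1=226, sum2=226
  after byte 1 (0x10): sum1=242, sum2=213
  after byte 2 (0x70): sum1=99, sum2=57
  after byte 3 (0x96): sum1=249, sum2=51
Checksum = sum2·256 + sum1 = 51·256 + 249 = 13305 = 0x33F9.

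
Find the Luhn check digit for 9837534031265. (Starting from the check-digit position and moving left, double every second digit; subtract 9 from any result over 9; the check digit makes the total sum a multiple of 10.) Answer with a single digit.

0

Partial digits right→left: 5 6 2 1 3 0 4 3 5 7 3 8 9
Double every second digit counting from the check-digit position (so the 1st, 3rd, 5th, ... of the partial from the right).
  doubled (with −9 where >9): 1 4 6 8 1 6 9 → sum 35
  kept as-is: 6 1 0 3 7 8 → sum 25
Total = 35 + 25 = 60.
Check digit = (10 − (60 mod 10)) mod 10 = 0.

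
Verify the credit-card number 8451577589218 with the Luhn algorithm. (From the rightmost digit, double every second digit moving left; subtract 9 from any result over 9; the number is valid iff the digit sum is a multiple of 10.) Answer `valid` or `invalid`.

From the right, keep odd positions and double even positions (subtract 9 from any doubled value over 9):
  doubled (positions 2,4,...): 2 9 1 5 2 8 → sum 27
  kept (positions 1,3,...): 8 2 8 7 5 5 8 → sum 43
Total = 70.
70 mod 10 = 0, so the number is valid.

valid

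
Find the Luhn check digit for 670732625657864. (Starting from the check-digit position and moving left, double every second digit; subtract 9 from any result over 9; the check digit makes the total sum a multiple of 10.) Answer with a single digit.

Partial digits right→left: 4 6 8 7 5 6 5 2 6 2 3 7 0 7 6
Double every second digit counting from the check-digit position (so the 1st, 3rd, 5th, ... of the partial from the right).
  doubled (with −9 where >9): 8 7 1 1 3 6 0 3 → sum 29
  kept as-is: 6 7 6 2 2 7 7 → sum 37
Total = 29 + 37 = 66.
Check digit = (10 − (66 mod 10)) mod 10 = 4.

4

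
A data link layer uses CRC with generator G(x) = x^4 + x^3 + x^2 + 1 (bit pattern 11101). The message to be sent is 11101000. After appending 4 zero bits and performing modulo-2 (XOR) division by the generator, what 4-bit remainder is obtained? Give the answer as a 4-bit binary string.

Append 4 zeros: 111010000000. Divide by 11101 (XOR where the leading bit is 1):
  pos 0: 11101 XOR 11101 = 00000
Remainder (last 4 bits) = 0000. This is the CRC / FCS.

0000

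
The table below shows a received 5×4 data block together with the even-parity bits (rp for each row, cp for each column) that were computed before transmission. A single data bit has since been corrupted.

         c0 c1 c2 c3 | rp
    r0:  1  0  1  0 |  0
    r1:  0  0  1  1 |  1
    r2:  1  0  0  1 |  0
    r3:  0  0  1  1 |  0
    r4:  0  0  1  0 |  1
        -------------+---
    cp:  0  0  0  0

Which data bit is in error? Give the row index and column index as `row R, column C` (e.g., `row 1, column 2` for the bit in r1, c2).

Recompute each row's even parity and compare to rp:
  r0: data parity 0, sent rp 0 → ok
  r1: data parity 0, sent rp 1 → mismatch
  r2: data parity 0, sent rp 0 → ok
  r3: data parity 0, sent rp 0 → ok
  r4: data parity 1, sent rp 1 → ok
Recompute each column's even parity and compare to cp:
  c0: data parity 0, sent cp 0 → ok
  c1: data parity 0, sent cp 0 → ok
  c2: data parity 0, sent cp 0 → ok
  c3: data parity 1, sent cp 0 → mismatch
Exactly one row (r1) and one column (c3) fail → the flipped bit is at their intersection.

row 1, column 3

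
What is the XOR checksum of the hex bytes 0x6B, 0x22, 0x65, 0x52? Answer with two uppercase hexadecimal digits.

7E

XOR the bytes together:
  start with 0x6B
  0x6B ⊕ 0x22 = 0x49
  0x49 ⊕ 0x65 = 0x2C
  0x2C ⊕ 0x52 = 0x7E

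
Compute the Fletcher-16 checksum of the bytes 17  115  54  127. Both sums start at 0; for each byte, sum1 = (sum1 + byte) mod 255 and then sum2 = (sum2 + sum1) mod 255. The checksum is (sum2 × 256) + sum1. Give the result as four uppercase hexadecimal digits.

8A3A

Running sums (mod 255):
  after byte 0 (17): sum1=17, sum2=17
  after byte 1 (115): sum1=132, sum2=149
  after byte 2 (54): sum1=186, sum2=80
  after byte 3 (127): sum1=58, sum2=138
Checksum = sum2·256 + sum1 = 138·256 + 58 = 35386 = 0x8A3A.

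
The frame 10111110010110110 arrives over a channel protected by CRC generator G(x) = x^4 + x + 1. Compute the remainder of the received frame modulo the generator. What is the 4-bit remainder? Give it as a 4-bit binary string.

1000

Modulo-2 division of 10111110010110110 by 10011:
  pos 0: 10111 XOR 10011 = 00100
  pos 2: 10011 XOR 10011 = 00000
  pos 9: 10110 XOR 10011 = 00101
  pos 11: 10111 XOR 10011 = 00100
Remainder = 1000 (nonzero — an error is detected).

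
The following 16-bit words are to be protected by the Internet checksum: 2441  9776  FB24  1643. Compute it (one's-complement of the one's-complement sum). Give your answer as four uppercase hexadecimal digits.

One's-complement addition (fold any carry out of bit 15 back into bit 0):
  0x2441 + 0x9776 = 0x0BBB7
  0xBBB7 + 0xFB24 = 0x1B6DB → wrap carry → 0xB6DC
  0xB6DC + 0x1643 = 0x0CD1F
One's-complement sum = 0xCD1F.
Checksum = ~0xCD1F & 0xFFFF = 0x32E0.

32E0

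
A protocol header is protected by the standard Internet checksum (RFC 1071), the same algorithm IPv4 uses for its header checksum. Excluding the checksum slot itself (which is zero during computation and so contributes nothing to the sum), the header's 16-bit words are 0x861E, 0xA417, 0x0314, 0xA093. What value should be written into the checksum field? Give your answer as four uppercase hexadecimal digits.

One's-complement addition (fold any carry out of bit 15 back into bit 0):
  0x861E + 0xA417 = 0x12A35 → wrap carry → 0x2A36
  0x2A36 + 0x0314 = 0x02D4A
  0x2D4A + 0xA093 = 0x0CDDD
One's-complement sum = 0xCDDD.
Checksum = ~0xCDDD & 0xFFFF = 0x3222.

3222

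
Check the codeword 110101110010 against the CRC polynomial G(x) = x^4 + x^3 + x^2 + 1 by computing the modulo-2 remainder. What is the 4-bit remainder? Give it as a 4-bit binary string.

0001

Modulo-2 division of 110101110010 by 11101:
  pos 0: 11010 XOR 11101 = 00111
  pos 2: 11111 XOR 11101 = 00010
  pos 5: 10100 XOR 11101 = 01001
  pos 6: 10011 XOR 11101 = 01110
  pos 7: 11100 XOR 11101 = 00001
Remainder = 0001 (nonzero — an error is detected).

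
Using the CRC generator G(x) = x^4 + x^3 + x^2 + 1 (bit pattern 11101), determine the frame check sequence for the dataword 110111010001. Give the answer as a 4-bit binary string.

1110

Append 4 zeros: 1101110100010000. Divide by 11101 (XOR where the leading bit is 1):
  pos 0: 11011 XOR 11101 = 00110
  pos 2: 11010 XOR 11101 = 00111
  pos 4: 11110 XOR 11101 = 00011
  pos 7: 11001 XOR 11101 = 00100
  pos 9: 10000 XOR 11101 = 01101
  pos 10: 11010 XOR 11101 = 00111
Remainder (last 4 bits) = 1110. This is the CRC / FCS.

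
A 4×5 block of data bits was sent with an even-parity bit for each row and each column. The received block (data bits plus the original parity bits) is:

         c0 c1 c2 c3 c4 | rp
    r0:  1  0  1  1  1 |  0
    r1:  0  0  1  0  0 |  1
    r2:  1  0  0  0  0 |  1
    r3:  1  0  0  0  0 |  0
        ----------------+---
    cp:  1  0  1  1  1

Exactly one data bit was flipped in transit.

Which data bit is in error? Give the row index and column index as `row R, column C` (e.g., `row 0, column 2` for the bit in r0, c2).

Recompute each row's even parity and compare to rp:
  r0: data parity 0, sent rp 0 → ok
  r1: data parity 1, sent rp 1 → ok
  r2: data parity 1, sent rp 1 → ok
  r3: data parity 1, sent rp 0 → mismatch
Recompute each column's even parity and compare to cp:
  c0: data parity 1, sent cp 1 → ok
  c1: data parity 0, sent cp 0 → ok
  c2: data parity 0, sent cp 1 → mismatch
  c3: data parity 1, sent cp 1 → ok
  c4: data parity 1, sent cp 1 → ok
Exactly one row (r3) and one column (c2) fail → the flipped bit is at their intersection.

row 3, column 2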